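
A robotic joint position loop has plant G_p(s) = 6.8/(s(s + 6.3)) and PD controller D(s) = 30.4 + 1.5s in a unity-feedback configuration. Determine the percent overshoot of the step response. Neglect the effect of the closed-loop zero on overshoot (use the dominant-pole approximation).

11.1%

Forward path: (30.4 + 1.5s)·6.8/(s(s+6.3)). The closed-loop characteristic equation is s² + (6.3 + 6.8·1.5)s + 6.8·30.4 = 0.
That is s² + 16.5s + 206.7 = 0, so ω_n = 14.38 rad/s and ζ = 16.5/(2·14.38) = 0.5738.
%OS = 100·exp(−πζ/√(1−ζ²)) = 11.1%.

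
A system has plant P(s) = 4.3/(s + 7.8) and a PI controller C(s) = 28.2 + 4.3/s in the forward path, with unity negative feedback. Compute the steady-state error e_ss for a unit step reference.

The open loop C(s)P(s) has a pole at the origin (type 1), so the static position error constant is infinite and e_ss = 1/(1+∞) = 0.

0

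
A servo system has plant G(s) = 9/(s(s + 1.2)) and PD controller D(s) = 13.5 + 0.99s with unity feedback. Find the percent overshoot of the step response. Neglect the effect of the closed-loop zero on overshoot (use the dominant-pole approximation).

19.8%

Forward path: (13.5 + 0.99s)·9/(s(s+1.2)). The closed-loop characteristic equation is s² + (1.2 + 9·0.99)s + 9·13.5 = 0.
That is s² + 10.11s + 121.5 = 0, so ω_n = 11.02 rad/s and ζ = 10.11/(2·11.02) = 0.4586.
%OS = 100·exp(−πζ/√(1−ζ²)) = 19.8%.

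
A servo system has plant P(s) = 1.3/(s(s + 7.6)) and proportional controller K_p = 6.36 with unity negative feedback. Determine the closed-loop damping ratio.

With unity feedback the closed-loop characteristic equation is s² + 7.6s + 6.36·1.3 = s² + 7.6s + 8.268 = 0.
So ω_n² = 8.268 ⇒ ω_n = 2.875 rad/s, and ζ = 7.6/(2ω_n) = 1.32.

ζ = 1.32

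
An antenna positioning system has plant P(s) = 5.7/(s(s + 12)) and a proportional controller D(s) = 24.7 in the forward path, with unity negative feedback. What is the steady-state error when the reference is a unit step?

The open loop D(s)P(s) has a pole at the origin (type 1), so the static position error constant is infinite and e_ss = 1/(1+∞) = 0.

0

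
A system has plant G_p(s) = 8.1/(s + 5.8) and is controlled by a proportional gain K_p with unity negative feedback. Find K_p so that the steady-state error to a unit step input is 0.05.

For a type-0 loop with proportional control, e_ss = 1/(1 + K_p·G_p(0)).
G_p(0) = 1.397. Require 1/(1 + K_p·1.397) = 0.05, so 1 + 1.397·K_p = 20.
K_p = (20 − 1)/1.397 = 13.6.

K_p = 13.6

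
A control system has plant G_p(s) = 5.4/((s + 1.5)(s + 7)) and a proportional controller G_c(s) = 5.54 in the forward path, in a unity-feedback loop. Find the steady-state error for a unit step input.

0.26

The loop is type 0. Static position error constant K_pos = G_c(0)·G_p(0) = 5.54·0.5143 = 2.849.
Steady-state error to a unit step: e_ss = 1/(1+K_pos) = 1/3.849 = 0.26.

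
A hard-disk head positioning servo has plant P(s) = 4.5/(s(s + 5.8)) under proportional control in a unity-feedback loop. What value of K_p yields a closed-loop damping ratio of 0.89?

K_p = 2.36

Closed-loop characteristic equation: s² + 5.8s + K_p·4.5 = 0.
So ω_n = √(4.5K_p) and 2ζω_n = 5.8, giving ζ = 5.8/(2√(4.5K_p)).
Setting ζ = 0.89: √(4.5K_p) = 5.8/(2·0.89) = 3.258, so K_p = 10.62/4.5 = 2.36.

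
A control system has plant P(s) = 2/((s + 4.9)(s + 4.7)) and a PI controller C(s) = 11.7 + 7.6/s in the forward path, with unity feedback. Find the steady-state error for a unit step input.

The open loop C(s)P(s) has a pole at the origin (type 1), so the static position error constant is infinite and e_ss = 1/(1+∞) = 0.

0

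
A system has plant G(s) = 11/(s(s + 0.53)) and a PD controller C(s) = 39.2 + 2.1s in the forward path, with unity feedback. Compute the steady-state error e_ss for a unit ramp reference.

0.00123

The loop has one pole at the origin (type 1). Velocity error constant K_v = lim_{s→0} s·C(s)G(s) = 39.2·11/0.53 = 813.6.
Steady-state error to a unit ramp: e_ss = 1/K_v = 0.00123.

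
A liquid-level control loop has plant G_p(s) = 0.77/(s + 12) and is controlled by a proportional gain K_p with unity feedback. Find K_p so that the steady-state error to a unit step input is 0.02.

K_p = 764

For a type-0 loop with proportional control, e_ss = 1/(1 + K_p·G_p(0)).
G_p(0) = 0.06417. Require 1/(1 + K_p·0.06417) = 0.02, so 1 + 0.06417·K_p = 50.
K_p = (50 − 1)/0.06417 = 764.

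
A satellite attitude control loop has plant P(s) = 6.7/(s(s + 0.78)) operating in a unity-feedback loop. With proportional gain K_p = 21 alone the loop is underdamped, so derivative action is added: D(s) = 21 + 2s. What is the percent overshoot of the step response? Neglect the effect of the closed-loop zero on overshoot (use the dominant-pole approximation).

Forward path: (21 + 2s)·6.7/(s(s+0.78)). The closed-loop characteristic equation is s² + (0.78 + 6.7·2)s + 6.7·21 = 0.
That is s² + 14.18s + 140.7 = 0, so ω_n = 11.86 rad/s and ζ = 14.18/(2·11.86) = 0.5977.
%OS = 100·exp(−πζ/√(1−ζ²)) = 9.61%.

9.61%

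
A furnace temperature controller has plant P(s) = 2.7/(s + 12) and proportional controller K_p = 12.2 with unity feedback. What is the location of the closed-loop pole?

Closed-loop transfer function: T(s) = K_p·P(s)/(1 + K_p·P(s)) = 32.94/(s + 12 + 32.94) = 32.94/(s + 44.94).
The closed-loop pole is at s = −44.94.

s = -44.94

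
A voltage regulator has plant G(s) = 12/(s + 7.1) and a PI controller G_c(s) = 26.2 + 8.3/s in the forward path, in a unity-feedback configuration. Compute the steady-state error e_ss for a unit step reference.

0

The open loop G_c(s)G(s) has a pole at the origin (type 1), so the static position error constant is infinite and e_ss = 1/(1+∞) = 0.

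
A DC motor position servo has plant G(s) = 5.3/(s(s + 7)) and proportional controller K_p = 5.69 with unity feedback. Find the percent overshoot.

7.44%

From 1 + K_pG(s) = 0: s² + 7s + 30.16 = 0 ⇒ ω_n = 5.492, ζ = 0.6373.
%OS = 100·exp(−πζ/√(1−ζ²)) = 100·exp(−π·0.6373/√0.5938) = 7.44%.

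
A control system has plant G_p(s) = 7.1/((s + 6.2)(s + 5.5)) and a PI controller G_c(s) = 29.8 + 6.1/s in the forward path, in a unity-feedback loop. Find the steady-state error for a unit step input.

The open loop G_c(s)G_p(s) has a pole at the origin (type 1), so the static position error constant is infinite and e_ss = 1/(1+∞) = 0.

0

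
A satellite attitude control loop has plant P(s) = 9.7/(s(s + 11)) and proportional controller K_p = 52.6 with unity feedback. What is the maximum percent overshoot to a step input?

Closed-loop characteristic equation: s² + 11s + 510.2 = 0, so ω_n = 22.59 rad/s and ζ = 11/(2·22.59) = 0.2435.
%OS = 100·exp(−πζ/√(1−ζ²)) = 100·exp(−π·0.2435/√0.9407) = 45.4%.

45.4%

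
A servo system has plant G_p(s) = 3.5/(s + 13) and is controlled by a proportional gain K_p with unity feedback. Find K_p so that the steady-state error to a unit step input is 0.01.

For a type-0 loop with proportional control, e_ss = 1/(1 + K_p·G_p(0)).
G_p(0) = 0.2692. Require 1/(1 + K_p·0.2692) = 0.01, so 1 + 0.2692·K_p = 100.
K_p = (100 − 1)/0.2692 = 368.

K_p = 368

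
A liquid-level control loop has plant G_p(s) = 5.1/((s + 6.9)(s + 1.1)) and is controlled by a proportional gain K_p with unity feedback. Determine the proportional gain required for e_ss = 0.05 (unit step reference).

K_p = 28.3

For a type-0 loop with proportional control, e_ss = 1/(1 + K_p·G_p(0)).
G_p(0) = 0.6719. Require 1/(1 + K_p·0.6719) = 0.05, so 1 + 0.6719·K_p = 20.
K_p = (20 − 1)/0.6719 = 28.3.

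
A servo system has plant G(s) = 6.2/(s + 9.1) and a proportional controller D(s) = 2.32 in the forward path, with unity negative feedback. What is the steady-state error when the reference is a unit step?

0.387

The loop is type 0. Static position error constant K_pos = D(0)·G(0) = 2.32·0.6813 = 1.581.
Steady-state error to a unit step: e_ss = 1/(1+K_pos) = 1/2.581 = 0.387.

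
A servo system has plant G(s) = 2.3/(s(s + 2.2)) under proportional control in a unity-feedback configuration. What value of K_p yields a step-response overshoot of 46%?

K_p = 9.14

From %OS = 100·exp(−πζ/√(1−ζ²)) = 46%, ζ = −ln(0.46)/√(π²+ln²(0.46)) = 0.24.
Characteristic equation s² + 2.2s + 2.3K_p = 0 gives ζ = 2.2/(2√(2.3K_p)).
Setting ζ = 0.24: √(2.3K_p) = 2.2/(2·0.24) = 4.584, so K_p = 21.01/2.3 = 9.14.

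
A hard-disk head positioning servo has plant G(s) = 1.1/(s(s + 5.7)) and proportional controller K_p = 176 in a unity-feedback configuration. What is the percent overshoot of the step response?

51.8%

Closed-loop characteristic equation: s² + 5.7s + 193.6 = 0, so ω_n = 13.91 rad/s and ζ = 5.7/(2·13.91) = 0.2048.
%OS = 100·exp(−πζ/√(1−ζ²)) = 100·exp(−π·0.2048/√0.958) = 51.8%.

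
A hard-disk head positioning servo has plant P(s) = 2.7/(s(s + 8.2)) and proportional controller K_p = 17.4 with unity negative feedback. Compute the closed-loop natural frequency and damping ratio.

1 + K_p·P(s) = 0 gives s² + 8.2s + 46.98 = 0.
Matching s² + 2ζω_n s + ω_n²: ω_n = √46.98 = 6.854 rad/s and 2ζω_n = 8.2, so ζ = 8.2/(2·6.854) = 0.598.

ω_n = 6.85 rad/s, ζ = 0.598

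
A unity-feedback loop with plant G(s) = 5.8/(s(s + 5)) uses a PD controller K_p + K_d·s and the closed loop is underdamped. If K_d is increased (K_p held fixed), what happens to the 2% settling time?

decrease

Characteristic equation s² + (5 + 5.8K_d)s + 5.8K_p = 0: raising K_d increases ζω_n = (5+5.8K_d)/2 while the loop stays underdamped, so T_s ≈ 4/(ζω_n) decreases.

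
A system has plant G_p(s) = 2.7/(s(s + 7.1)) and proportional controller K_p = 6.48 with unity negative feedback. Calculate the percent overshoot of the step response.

From 1 + K_pG_p(s) = 0: s² + 7.1s + 17.5 = 0 ⇒ ω_n = 4.183, ζ = 0.8487.
%OS = 100·exp(−πζ/√(1−ζ²)) = 100·exp(−π·0.8487/√0.2797) = 0.646%.

0.646%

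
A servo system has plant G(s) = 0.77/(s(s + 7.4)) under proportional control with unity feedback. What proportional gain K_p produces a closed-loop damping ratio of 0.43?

K_p = 96.2

Closed-loop characteristic equation: s² + 7.4s + K_p·0.77 = 0.
So ω_n = √(0.77K_p) and 2ζω_n = 7.4, giving ζ = 7.4/(2√(0.77K_p)).
Setting ζ = 0.43: √(0.77K_p) = 7.4/(2·0.43) = 8.605, so K_p = 74.04/0.77 = 96.2.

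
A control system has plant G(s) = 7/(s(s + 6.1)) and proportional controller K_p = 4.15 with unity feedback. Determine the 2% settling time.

T_s ≈ 1.31 s

From 1 + K_pG(s) = 0: s² + 6.1s + 29.05 = 0 ⇒ ω_n = 5.39, ζ = 0.5659.
2% settling time T_s ≈ 4/(ζω_n) = 4/3.05 = 1.31 s.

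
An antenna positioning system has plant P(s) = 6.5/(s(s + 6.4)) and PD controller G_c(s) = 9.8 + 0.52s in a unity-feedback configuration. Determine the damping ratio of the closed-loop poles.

ζ = 0.613

Forward path: (9.8 + 0.52s)·6.5/(s(s+6.4)). The closed-loop characteristic equation is s² + (6.4 + 6.5·0.52)s + 6.5·9.8 = 0.
That is s² + 9.78s + 63.7 = 0, so ω_n = 7.981 rad/s and ζ = 9.78/(2·7.981) = 0.6127.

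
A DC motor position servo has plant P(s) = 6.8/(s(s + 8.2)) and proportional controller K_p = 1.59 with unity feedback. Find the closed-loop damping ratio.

ζ = 1.25

The closed-loop denominator is s(s+8.2) + 1.59·6.8 = s² + 8.2s + 10.81.
Matching s² + 2ζω_n s + ω_n²: ω_n = √10.81 = 3.288 rad/s and 2ζω_n = 8.2, so ζ = 8.2/(2·3.288) = 1.25.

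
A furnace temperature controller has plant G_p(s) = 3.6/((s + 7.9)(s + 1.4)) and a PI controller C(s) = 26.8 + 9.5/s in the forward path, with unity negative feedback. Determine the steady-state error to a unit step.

The open loop C(s)G_p(s) has a pole at the origin (type 1), so the static position error constant is infinite and e_ss = 1/(1+∞) = 0.

0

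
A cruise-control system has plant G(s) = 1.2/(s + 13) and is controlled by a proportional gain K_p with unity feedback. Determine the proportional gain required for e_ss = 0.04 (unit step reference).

K_p = 260

Steady-state error for a unit step on this type-0 loop is 1/(1 + K_p·G(0)).
G(0) = 0.09231. Require 1/(1 + K_p·0.09231) = 0.04, so 1 + 0.09231·K_p = 25.
K_p = (25 − 1)/0.09231 = 260.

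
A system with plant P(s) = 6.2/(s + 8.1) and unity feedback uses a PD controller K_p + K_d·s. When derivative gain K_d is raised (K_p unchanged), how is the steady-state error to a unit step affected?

unchanged

K_d affects only the transient (the s-coefficient); the DC loop gain, and hence e_ss, depends only on K_p.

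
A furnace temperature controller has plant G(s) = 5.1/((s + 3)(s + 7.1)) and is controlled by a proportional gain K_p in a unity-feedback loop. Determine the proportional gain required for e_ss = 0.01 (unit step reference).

K_p = 413

The loop is type 0, so e_ss(step) = 1/(1 + K_pos) with K_pos = K_p·G(0).
G(0) = 0.2394. Require 1/(1 + K_p·0.2394) = 0.01, so 1 + 0.2394·K_p = 100.
K_p = (100 − 1)/0.2394 = 413.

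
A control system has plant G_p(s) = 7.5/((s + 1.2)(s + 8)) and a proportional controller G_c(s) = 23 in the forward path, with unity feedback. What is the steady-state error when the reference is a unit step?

0.0527

The loop is type 0. Static position error constant K_pos = G_c(0)·G_p(0) = 23·0.7812 = 17.97.
Steady-state error to a unit step: e_ss = 1/(1+K_pos) = 1/18.97 = 0.0527.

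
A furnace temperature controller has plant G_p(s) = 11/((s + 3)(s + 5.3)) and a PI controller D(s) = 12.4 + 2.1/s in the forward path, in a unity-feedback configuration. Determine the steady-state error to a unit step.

The open loop D(s)G_p(s) has a pole at the origin (type 1), so the static position error constant is infinite and e_ss = 1/(1+∞) = 0.

0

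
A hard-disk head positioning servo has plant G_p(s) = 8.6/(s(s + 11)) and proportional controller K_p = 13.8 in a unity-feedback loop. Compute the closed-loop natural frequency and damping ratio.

1 + K_p·G_p(s) = 0 gives s² + 11s + 118.7 = 0.
Matching s² + 2ζω_n s + ω_n²: ω_n = √118.7 = 10.89 rad/s and 2ζω_n = 11, so ζ = 11/(2·10.89) = 0.505.

ω_n = 10.9 rad/s, ζ = 0.505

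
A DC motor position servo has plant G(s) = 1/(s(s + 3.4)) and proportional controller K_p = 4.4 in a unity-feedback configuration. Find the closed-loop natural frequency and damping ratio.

1 + K_p·G(s) = 0 gives s² + 3.4s + 4.4 = 0.
So ω_n² = 4.4 ⇒ ω_n = 2.098 rad/s, and ζ = 3.4/(2ω_n) = 0.81.

ω_n = 2.1 rad/s, ζ = 0.81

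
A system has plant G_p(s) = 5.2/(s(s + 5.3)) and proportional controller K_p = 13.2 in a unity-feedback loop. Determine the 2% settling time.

The closed-loop denominator s² + 5.3s + 68.64 gives ω_n = √68.64 = 8.285 and ζ = 5.3/(2ω_n) = 0.3199.
2% settling time T_s ≈ 4/(ζω_n) = 4/2.65 = 1.51 s.

T_s ≈ 1.51 s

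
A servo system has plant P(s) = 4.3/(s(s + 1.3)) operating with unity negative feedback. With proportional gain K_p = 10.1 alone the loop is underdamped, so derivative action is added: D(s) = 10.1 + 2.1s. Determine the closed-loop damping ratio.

Forward path: (10.1 + 2.1s)·4.3/(s(s+1.3)). The closed-loop characteristic equation is s² + (1.3 + 4.3·2.1)s + 4.3·10.1 = 0.
That is s² + 10.33s + 43.43 = 0, so ω_n = 6.59 rad/s and ζ = 10.33/(2·6.59) = 0.7837.

ζ = 0.784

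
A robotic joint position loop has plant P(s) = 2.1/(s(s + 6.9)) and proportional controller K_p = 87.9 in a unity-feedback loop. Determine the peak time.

From 1 + K_pP(s) = 0: s² + 6.9s + 184.6 = 0 ⇒ ω_n = 13.59, ζ = 0.2539.
Damped frequency ω_d = ω_n√(1−ζ²) = 13.14 rad/s, so peak time T_p = π/ω_d = 0.239 s.

T_p = 0.239 s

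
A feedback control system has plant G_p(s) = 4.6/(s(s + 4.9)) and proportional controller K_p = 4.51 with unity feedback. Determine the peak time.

T_p = 0.818 s

From 1 + K_pG_p(s) = 0: s² + 4.9s + 20.75 = 0 ⇒ ω_n = 4.555, ζ = 0.5379.
Damped frequency ω_d = ω_n√(1−ζ²) = 3.84 rad/s, so peak time T_p = π/ω_d = 0.818 s.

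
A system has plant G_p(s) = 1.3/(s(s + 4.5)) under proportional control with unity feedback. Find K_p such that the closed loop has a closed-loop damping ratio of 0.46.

Closed-loop characteristic equation: s² + 4.5s + K_p·1.3 = 0.
So ω_n = √(1.3K_p) and 2ζω_n = 4.5, giving ζ = 4.5/(2√(1.3K_p)).
Setting ζ = 0.46: √(1.3K_p) = 4.5/(2·0.46) = 4.891, so K_p = 23.92/1.3 = 18.4.

K_p = 18.4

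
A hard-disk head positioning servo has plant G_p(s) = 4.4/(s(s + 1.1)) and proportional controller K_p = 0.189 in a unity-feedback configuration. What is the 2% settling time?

T_s ≈ 7.27 s

Closed-loop characteristic equation: s² + 1.1s + 0.8316 = 0, so ω_n = 0.9119 rad/s and ζ = 1.1/(2·0.9119) = 0.6031.
2% settling time T_s ≈ 4/(ζω_n) = 4/0.55 = 7.27 s.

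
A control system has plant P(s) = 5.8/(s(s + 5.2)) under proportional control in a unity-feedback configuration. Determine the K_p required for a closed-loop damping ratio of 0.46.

Closed-loop characteristic equation: s² + 5.2s + K_p·5.8 = 0.
So ω_n = √(5.8K_p) and 2ζω_n = 5.2, giving ζ = 5.2/(2√(5.8K_p)).
Setting ζ = 0.46: √(5.8K_p) = 5.2/(2·0.46) = 5.652, so K_p = 31.95/5.8 = 5.51.

K_p = 5.51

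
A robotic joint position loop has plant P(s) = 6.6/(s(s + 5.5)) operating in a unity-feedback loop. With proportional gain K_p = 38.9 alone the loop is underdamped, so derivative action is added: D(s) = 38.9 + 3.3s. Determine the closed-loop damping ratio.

ζ = 0.851

Forward path: (38.9 + 3.3s)·6.6/(s(s+5.5)). The closed-loop characteristic equation is s² + (5.5 + 6.6·3.3)s + 6.6·38.9 = 0.
That is s² + 27.28s + 256.7 = 0, so ω_n = 16.02 rad/s and ζ = 27.28/(2·16.02) = 0.8513.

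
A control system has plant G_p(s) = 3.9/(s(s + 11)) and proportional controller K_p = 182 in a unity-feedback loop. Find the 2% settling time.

T_s ≈ 0.727 s

From 1 + K_pG_p(s) = 0: s² + 11s + 709.8 = 0 ⇒ ω_n = 26.64, ζ = 0.2064.
2% settling time T_s ≈ 4/(ζω_n) = 4/5.5 = 0.727 s.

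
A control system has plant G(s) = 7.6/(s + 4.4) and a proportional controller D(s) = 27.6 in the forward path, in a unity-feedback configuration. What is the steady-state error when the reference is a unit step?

The loop is type 0. Static position error constant K_pos = D(0)·G(0) = 27.6·1.727 = 47.67.
Steady-state error to a unit step: e_ss = 1/(1+K_pos) = 1/48.67 = 0.0205.

0.0205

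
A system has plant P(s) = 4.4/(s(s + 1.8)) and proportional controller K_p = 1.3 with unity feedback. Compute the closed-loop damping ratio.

1 + K_p·P(s) = 0 gives s² + 1.8s + 5.72 = 0.
So ω_n² = 5.72 ⇒ ω_n = 2.392 rad/s, and ζ = 1.8/(2ω_n) = 0.376.

ζ = 0.376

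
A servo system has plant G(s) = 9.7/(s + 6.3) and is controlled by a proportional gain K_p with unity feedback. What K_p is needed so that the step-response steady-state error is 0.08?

For a type-0 loop with proportional control, e_ss = 1/(1 + K_p·G(0)).
G(0) = 1.54. Require 1/(1 + K_p·1.54) = 0.08, so 1 + 1.54·K_p = 12.5.
K_p = (12.5 − 1)/1.54 = 7.47.

K_p = 7.47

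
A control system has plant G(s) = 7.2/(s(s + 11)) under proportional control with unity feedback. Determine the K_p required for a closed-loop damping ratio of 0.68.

K_p = 9.09

Closed-loop characteristic equation: s² + 11s + K_p·7.2 = 0.
So ω_n = √(7.2K_p) and 2ζω_n = 11, giving ζ = 11/(2√(7.2K_p)).
Setting ζ = 0.68: √(7.2K_p) = 11/(2·0.68) = 8.088, so K_p = 65.42/7.2 = 9.09.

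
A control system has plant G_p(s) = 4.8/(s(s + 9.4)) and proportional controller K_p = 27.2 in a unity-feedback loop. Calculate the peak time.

T_p = 0.302 s

The closed-loop denominator s² + 9.4s + 130.6 gives ω_n = √130.6 = 11.43 and ζ = 9.4/(2ω_n) = 0.4113.
Damped frequency ω_d = ω_n√(1−ζ²) = 10.41 rad/s, so peak time T_p = π/ω_d = 0.302 s.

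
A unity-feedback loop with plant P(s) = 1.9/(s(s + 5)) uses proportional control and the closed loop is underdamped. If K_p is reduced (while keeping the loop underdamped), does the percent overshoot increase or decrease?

ζ = 5/(2√(1.9K_p)) rises as K_p falls; higher damping means less overshoot.

decrease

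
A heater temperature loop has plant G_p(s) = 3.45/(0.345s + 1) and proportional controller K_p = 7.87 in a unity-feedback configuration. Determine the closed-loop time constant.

τ = 0.0123 s

Closed loop: T(s) = K_p·G_p/(1+K_p·G_p) = 27.15/(0.345s + 1 + 27.15), with pole at s = −(1 + 27.15)/0.345 = −81.6.
Closed-loop time constant τ = 1/81.6 = 0.0123 s.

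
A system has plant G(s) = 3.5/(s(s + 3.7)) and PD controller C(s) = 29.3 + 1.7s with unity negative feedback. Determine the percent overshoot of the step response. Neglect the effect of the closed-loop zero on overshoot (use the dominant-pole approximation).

18.2%

Forward path: (29.3 + 1.7s)·3.5/(s(s+3.7)). The closed-loop characteristic equation is s² + (3.7 + 3.5·1.7)s + 3.5·29.3 = 0.
That is s² + 9.65s + 102.5 = 0, so ω_n = 10.13 rad/s and ζ = 9.65/(2·10.13) = 0.4765.
%OS = 100·exp(−πζ/√(1−ζ²)) = 18.2%.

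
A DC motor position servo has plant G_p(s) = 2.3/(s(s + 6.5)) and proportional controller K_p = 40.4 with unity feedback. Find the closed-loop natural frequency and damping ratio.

With unity feedback the closed-loop characteristic equation is s² + 6.5s + 40.4·2.3 = s² + 6.5s + 92.92 = 0.
Matching s² + 2ζω_n s + ω_n²: ω_n = √92.92 = 9.64 rad/s and 2ζω_n = 6.5, so ζ = 6.5/(2·9.64) = 0.337.

ω_n = 9.64 rad/s, ζ = 0.337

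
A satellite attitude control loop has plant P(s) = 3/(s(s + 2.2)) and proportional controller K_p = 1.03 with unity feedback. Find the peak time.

From 1 + K_pP(s) = 0: s² + 2.2s + 3.09 = 0 ⇒ ω_n = 1.758, ζ = 0.6258.
Damped frequency ω_d = ω_n√(1−ζ²) = 1.371 rad/s, so peak time T_p = π/ω_d = 2.29 s.

T_p = 2.29 s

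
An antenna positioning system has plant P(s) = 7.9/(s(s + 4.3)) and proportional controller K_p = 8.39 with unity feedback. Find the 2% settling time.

T_s ≈ 1.86 s

The closed-loop denominator s² + 4.3s + 66.28 gives ω_n = √66.28 = 8.141 and ζ = 4.3/(2ω_n) = 0.2641.
2% settling time T_s ≈ 4/(ζω_n) = 4/2.15 = 1.86 s.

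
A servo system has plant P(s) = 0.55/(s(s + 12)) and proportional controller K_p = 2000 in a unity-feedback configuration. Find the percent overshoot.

56.1%

From 1 + K_pP(s) = 0: s² + 12s + 1100 = 0 ⇒ ω_n = 33.17, ζ = 0.1809.
%OS = 100·exp(−πζ/√(1−ζ²)) = 100·exp(−π·0.1809/√0.9673) = 56.1%.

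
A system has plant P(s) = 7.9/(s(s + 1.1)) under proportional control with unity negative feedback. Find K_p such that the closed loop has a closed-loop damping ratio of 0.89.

Closed-loop characteristic equation: s² + 1.1s + K_p·7.9 = 0.
So ω_n = √(7.9K_p) and 2ζω_n = 1.1, giving ζ = 1.1/(2√(7.9K_p)).
Setting ζ = 0.89: √(7.9K_p) = 1.1/(2·0.89) = 0.618, so K_p = 0.3819/7.9 = 0.0483.

K_p = 0.0483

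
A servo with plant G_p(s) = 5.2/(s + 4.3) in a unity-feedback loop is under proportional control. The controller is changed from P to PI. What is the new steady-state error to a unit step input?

The integrator makes K_pos = lim_{s→0} C(s)G(s) infinite, so e_ss = 1/(1+K_pos) = 0.

0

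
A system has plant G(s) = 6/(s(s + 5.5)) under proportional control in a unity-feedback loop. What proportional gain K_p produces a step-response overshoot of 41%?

From %OS = 100·exp(−πζ/√(1−ζ²)) = 41%, ζ = −ln(0.41)/√(π²+ln²(0.41)) = 0.273.
Characteristic equation s² + 5.5s + 6K_p = 0 gives ζ = 5.5/(2√(6K_p)).
Setting ζ = 0.273: √(6K_p) = 5.5/(2·0.273) = 10.07, so K_p = 101.5/6 = 16.9.

K_p = 16.9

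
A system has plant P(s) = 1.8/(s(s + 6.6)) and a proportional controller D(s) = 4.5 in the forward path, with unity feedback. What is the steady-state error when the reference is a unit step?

The open loop D(s)P(s) has a pole at the origin (type 1), so the static position error constant is infinite and e_ss = 1/(1+∞) = 0.

0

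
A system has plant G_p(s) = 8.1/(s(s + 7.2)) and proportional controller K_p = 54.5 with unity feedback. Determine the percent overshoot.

The closed-loop denominator s² + 7.2s + 441.4 gives ω_n = √441.4 = 21.01 and ζ = 7.2/(2ω_n) = 0.1713.
%OS = 100·exp(−πζ/√(1−ζ²)) = 100·exp(−π·0.1713/√0.9706) = 57.9%.

57.9%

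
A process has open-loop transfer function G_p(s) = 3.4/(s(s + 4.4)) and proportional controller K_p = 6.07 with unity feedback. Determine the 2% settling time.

Closed-loop characteristic equation: s² + 4.4s + 20.64 = 0, so ω_n = 4.543 rad/s and ζ = 4.4/(2·4.543) = 0.4843.
2% settling time T_s ≈ 4/(ζω_n) = 4/2.2 = 1.82 s.

T_s ≈ 1.82 s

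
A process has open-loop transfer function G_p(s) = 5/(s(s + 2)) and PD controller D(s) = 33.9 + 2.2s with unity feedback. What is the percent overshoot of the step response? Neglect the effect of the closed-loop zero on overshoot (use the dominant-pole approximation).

16.4%

Forward path: (33.9 + 2.2s)·5/(s(s+2)). The closed-loop characteristic equation is s² + (2 + 5·2.2)s + 5·33.9 = 0.
That is s² + 13s + 169.5 = 0, so ω_n = 13.02 rad/s and ζ = 13/(2·13.02) = 0.4993.
%OS = 100·exp(−πζ/√(1−ζ²)) = 16.4%.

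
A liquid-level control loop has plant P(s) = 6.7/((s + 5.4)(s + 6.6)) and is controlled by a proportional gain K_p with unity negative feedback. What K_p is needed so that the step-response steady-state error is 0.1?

K_p = 47.9

Steady-state error for a unit step on this type-0 loop is 1/(1 + K_p·P(0)).
P(0) = 0.188. Require 1/(1 + K_p·0.188) = 0.1, so 1 + 0.188·K_p = 10.
K_p = (10 − 1)/0.188 = 47.9.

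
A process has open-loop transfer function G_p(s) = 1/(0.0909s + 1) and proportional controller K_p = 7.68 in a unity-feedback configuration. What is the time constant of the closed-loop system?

Closed loop: T(s) = K_p·G_p/(1+K_p·G_p) = 7.68/(0.0909s + 1 + 7.68), with pole at s = −(1 + 7.68)/0.0909 = −95.49.
Closed-loop time constant τ = 1/95.49 = 0.0105 s.

τ = 0.0105 s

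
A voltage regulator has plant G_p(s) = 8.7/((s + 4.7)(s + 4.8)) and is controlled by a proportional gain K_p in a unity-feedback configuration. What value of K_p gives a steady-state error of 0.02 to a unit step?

K_p = 127

The loop is type 0, so e_ss(step) = 1/(1 + K_pos) with K_pos = K_p·G_p(0).
G_p(0) = 0.3856. Require 1/(1 + K_p·0.3856) = 0.02, so 1 + 0.3856·K_p = 50.
K_p = (50 − 1)/0.3856 = 127.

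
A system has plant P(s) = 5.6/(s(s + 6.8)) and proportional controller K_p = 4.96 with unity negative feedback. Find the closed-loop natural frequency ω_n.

ω_n = 5.27 rad/s

With unity feedback the closed-loop characteristic equation is s² + 6.8s + 4.96·5.6 = s² + 6.8s + 27.78 = 0.
Matching s² + 2ζω_n s + ω_n²: ω_n = √27.78 = 5.27 rad/s and 2ζω_n = 6.8, so ζ = 6.8/(2·5.27) = 0.645.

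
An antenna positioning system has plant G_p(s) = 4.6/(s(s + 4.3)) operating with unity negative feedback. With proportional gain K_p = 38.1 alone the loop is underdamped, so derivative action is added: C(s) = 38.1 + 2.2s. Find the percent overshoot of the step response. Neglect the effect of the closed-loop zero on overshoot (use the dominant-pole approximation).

13%

Forward path: (38.1 + 2.2s)·4.6/(s(s+4.3)). The closed-loop characteristic equation is s² + (4.3 + 4.6·2.2)s + 4.6·38.1 = 0.
That is s² + 14.42s + 175.3 = 0, so ω_n = 13.24 rad/s and ζ = 14.42/(2·13.24) = 0.5446.
%OS = 100·exp(−πζ/√(1−ζ²)) = 13%.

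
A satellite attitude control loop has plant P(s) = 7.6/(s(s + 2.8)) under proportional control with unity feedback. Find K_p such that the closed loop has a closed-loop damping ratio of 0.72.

K_p = 0.497

Closed-loop characteristic equation: s² + 2.8s + K_p·7.6 = 0.
So ω_n = √(7.6K_p) and 2ζω_n = 2.8, giving ζ = 2.8/(2√(7.6K_p)).
Setting ζ = 0.72: √(7.6K_p) = 2.8/(2·0.72) = 1.944, so K_p = 3.781/7.6 = 0.497.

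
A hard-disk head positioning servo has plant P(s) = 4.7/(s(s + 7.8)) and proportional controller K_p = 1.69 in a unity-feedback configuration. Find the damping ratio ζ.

ζ = 1.38

1 + K_p·P(s) = 0 gives s² + 7.8s + 7.943 = 0.
So ω_n² = 7.943 ⇒ ω_n = 2.818 rad/s, and ζ = 7.8/(2ω_n) = 1.38.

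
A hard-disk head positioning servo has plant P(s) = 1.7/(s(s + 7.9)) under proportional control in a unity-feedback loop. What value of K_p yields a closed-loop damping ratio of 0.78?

Closed-loop characteristic equation: s² + 7.9s + K_p·1.7 = 0.
So ω_n = √(1.7K_p) and 2ζω_n = 7.9, giving ζ = 7.9/(2√(1.7K_p)).
Setting ζ = 0.78: √(1.7K_p) = 7.9/(2·0.78) = 5.064, so K_p = 25.65/1.7 = 15.1.

K_p = 15.1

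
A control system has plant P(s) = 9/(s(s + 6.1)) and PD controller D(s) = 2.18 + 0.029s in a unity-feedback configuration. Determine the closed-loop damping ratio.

ζ = 0.718

Forward path: (2.18 + 0.029s)·9/(s(s+6.1)). The closed-loop characteristic equation is s² + (6.1 + 9·0.029)s + 9·2.18 = 0.
That is s² + 6.361s + 19.62 = 0, so ω_n = 4.429 rad/s and ζ = 6.361/(2·4.429) = 0.718.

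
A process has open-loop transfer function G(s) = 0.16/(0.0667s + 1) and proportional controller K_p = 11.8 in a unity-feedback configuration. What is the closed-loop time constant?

Closed loop: T(s) = K_p·G/(1+K_p·G) = 1.888/(0.0667s + 1 + 1.888), with pole at s = −(1 + 1.888)/0.0667 = −43.3.
Closed-loop time constant τ = 1/43.3 = 0.0231 s.

τ = 0.0231 s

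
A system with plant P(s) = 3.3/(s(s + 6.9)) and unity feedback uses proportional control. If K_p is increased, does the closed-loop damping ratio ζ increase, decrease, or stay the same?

decrease

ζ = 6.9/(2√(3.3K_p)); increasing K_p raises the denominator, so ζ falls.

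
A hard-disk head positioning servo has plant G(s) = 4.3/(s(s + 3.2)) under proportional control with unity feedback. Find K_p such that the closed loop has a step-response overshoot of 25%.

K_p = 3.65

From %OS = 100·exp(−πζ/√(1−ζ²)) = 25%, ζ = −ln(0.25)/√(π²+ln²(0.25)) = 0.4037.
Characteristic equation s² + 3.2s + 4.3K_p = 0 gives ζ = 3.2/(2√(4.3K_p)).
Setting ζ = 0.4037: √(4.3K_p) = 3.2/(2·0.4037) = 3.963, so K_p = 15.71/4.3 = 3.65.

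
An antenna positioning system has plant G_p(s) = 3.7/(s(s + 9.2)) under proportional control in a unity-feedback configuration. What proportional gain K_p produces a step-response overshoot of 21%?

K_p = 28.9

From %OS = 100·exp(−πζ/√(1−ζ²)) = 21%, ζ = −ln(0.21)/√(π²+ln²(0.21)) = 0.4449.
Characteristic equation s² + 9.2s + 3.7K_p = 0 gives ζ = 9.2/(2√(3.7K_p)).
Setting ζ = 0.4449: √(3.7K_p) = 9.2/(2·0.4449) = 10.34, so K_p = 106.9/3.7 = 28.9.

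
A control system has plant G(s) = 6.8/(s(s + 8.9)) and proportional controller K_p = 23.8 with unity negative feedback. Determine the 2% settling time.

From 1 + K_pG(s) = 0: s² + 8.9s + 161.8 = 0 ⇒ ω_n = 12.72, ζ = 0.3498.
2% settling time T_s ≈ 4/(ζω_n) = 4/4.45 = 0.899 s.

T_s ≈ 0.899 s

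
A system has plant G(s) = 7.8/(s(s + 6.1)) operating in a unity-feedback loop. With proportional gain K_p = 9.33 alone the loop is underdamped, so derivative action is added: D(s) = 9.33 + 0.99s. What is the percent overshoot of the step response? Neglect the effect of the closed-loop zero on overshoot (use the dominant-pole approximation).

1.3%

Forward path: (9.33 + 0.99s)·7.8/(s(s+6.1)). The closed-loop characteristic equation is s² + (6.1 + 7.8·0.99)s + 7.8·9.33 = 0.
That is s² + 13.82s + 72.77 = 0, so ω_n = 8.531 rad/s and ζ = 13.82/(2·8.531) = 0.8101.
%OS = 100·exp(−πζ/√(1−ζ²)) = 1.3%.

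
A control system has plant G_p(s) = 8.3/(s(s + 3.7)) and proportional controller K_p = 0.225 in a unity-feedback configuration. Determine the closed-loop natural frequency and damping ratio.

With unity feedback the closed-loop characteristic equation is s² + 3.7s + 0.225·8.3 = s² + 3.7s + 1.868 = 0.
Matching s² + 2ζω_n s + ω_n²: ω_n = √1.868 = 1.367 rad/s and 2ζω_n = 3.7, so ζ = 3.7/(2·1.367) = 1.35.

ω_n = 1.37 rad/s, ζ = 1.35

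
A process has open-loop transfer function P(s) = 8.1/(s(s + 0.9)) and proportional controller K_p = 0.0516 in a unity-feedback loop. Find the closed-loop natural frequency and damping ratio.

With unity feedback the closed-loop characteristic equation is s² + 0.9s + 0.0516·8.1 = s² + 0.9s + 0.418 = 0.
Matching s² + 2ζω_n s + ω_n²: ω_n = √0.418 = 0.6465 rad/s and 2ζω_n = 0.9, so ζ = 0.9/(2·0.6465) = 0.696.

ω_n = 0.646 rad/s, ζ = 0.696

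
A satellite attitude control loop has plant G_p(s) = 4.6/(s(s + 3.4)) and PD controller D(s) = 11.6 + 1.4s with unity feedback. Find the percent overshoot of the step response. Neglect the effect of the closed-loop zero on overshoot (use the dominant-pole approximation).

5.71%

Forward path: (11.6 + 1.4s)·4.6/(s(s+3.4)). The closed-loop characteristic equation is s² + (3.4 + 4.6·1.4)s + 4.6·11.6 = 0.
That is s² + 9.84s + 53.36 = 0, so ω_n = 7.305 rad/s and ζ = 9.84/(2·7.305) = 0.6735.
%OS = 100·exp(−πζ/√(1−ζ²)) = 5.71%.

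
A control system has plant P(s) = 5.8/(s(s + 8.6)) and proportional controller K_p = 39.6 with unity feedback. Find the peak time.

T_p = 0.216 s

The closed-loop denominator s² + 8.6s + 229.7 gives ω_n = √229.7 = 15.16 and ζ = 8.6/(2ω_n) = 0.2837.
Damped frequency ω_d = ω_n√(1−ζ²) = 14.53 rad/s, so peak time T_p = π/ω_d = 0.216 s.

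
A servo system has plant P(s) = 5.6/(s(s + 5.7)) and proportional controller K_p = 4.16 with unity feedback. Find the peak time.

The closed-loop denominator s² + 5.7s + 23.3 gives ω_n = √23.3 = 4.827 and ζ = 5.7/(2ω_n) = 0.5905.
Damped frequency ω_d = ω_n√(1−ζ²) = 3.895 rad/s, so peak time T_p = π/ω_d = 0.807 s.

T_p = 0.807 s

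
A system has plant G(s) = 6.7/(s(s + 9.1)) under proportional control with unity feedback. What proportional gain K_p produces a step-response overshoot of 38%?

K_p = 35.7

From %OS = 100·exp(−πζ/√(1−ζ²)) = 38%, ζ = −ln(0.38)/√(π²+ln²(0.38)) = 0.2943.
Characteristic equation s² + 9.1s + 6.7K_p = 0 gives ζ = 9.1/(2√(6.7K_p)).
Setting ζ = 0.2943: √(6.7K_p) = 9.1/(2·0.2943) = 15.46, so K_p = 238.9/6.7 = 35.7.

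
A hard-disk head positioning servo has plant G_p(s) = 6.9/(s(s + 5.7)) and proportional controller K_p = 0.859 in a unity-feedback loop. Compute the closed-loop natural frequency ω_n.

ω_n = 2.43 rad/s

1 + K_p·G_p(s) = 0 gives s² + 5.7s + 5.927 = 0.
Matching s² + 2ζω_n s + ω_n²: ω_n = √5.927 = 2.435 rad/s and 2ζω_n = 5.7, so ζ = 5.7/(2·2.435) = 1.17.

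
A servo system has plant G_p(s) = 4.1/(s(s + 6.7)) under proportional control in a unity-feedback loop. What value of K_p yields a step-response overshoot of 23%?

From %OS = 100·exp(−πζ/√(1−ζ²)) = 23%, ζ = −ln(0.23)/√(π²+ln²(0.23)) = 0.4237.
Characteristic equation s² + 6.7s + 4.1K_p = 0 gives ζ = 6.7/(2√(4.1K_p)).
Setting ζ = 0.4237: √(4.1K_p) = 6.7/(2·0.4237) = 7.906, so K_p = 62.5/4.1 = 15.2.

K_p = 15.2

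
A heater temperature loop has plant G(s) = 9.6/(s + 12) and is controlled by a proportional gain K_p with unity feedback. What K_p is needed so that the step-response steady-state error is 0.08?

K_p = 14.4

The loop is type 0, so e_ss(step) = 1/(1 + K_pos) with K_pos = K_p·G(0).
G(0) = 0.8. Require 1/(1 + K_p·0.8) = 0.08, so 1 + 0.8·K_p = 12.5.
K_p = (12.5 − 1)/0.8 = 14.4.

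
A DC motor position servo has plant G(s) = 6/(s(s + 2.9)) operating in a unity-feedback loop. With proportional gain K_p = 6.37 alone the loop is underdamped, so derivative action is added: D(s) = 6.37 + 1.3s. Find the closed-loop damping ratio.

Forward path: (6.37 + 1.3s)·6/(s(s+2.9)). The closed-loop characteristic equation is s² + (2.9 + 6·1.3)s + 6·6.37 = 0.
That is s² + 10.7s + 38.22 = 0, so ω_n = 6.182 rad/s and ζ = 10.7/(2·6.182) = 0.8654.

ζ = 0.865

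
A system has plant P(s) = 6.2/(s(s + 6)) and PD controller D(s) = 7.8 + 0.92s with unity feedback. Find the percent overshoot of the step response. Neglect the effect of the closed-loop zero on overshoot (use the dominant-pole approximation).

Forward path: (7.8 + 0.92s)·6.2/(s(s+6)). The closed-loop characteristic equation is s² + (6 + 6.2·0.92)s + 6.2·7.8 = 0.
That is s² + 11.7s + 48.36 = 0, so ω_n = 6.954 rad/s and ζ = 11.7/(2·6.954) = 0.8415.
%OS = 100·exp(−πζ/√(1−ζ²)) = 0.749%.

0.749%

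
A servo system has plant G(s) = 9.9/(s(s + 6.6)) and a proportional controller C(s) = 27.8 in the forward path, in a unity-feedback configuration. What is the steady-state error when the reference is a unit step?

0

The open loop C(s)G(s) has a pole at the origin (type 1), so the static position error constant is infinite and e_ss = 1/(1+∞) = 0.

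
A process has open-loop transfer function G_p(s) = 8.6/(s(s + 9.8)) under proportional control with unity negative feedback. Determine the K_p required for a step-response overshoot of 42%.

K_p = 39.4

From %OS = 100·exp(−πζ/√(1−ζ²)) = 42%, ζ = −ln(0.42)/√(π²+ln²(0.42)) = 0.2662.
Characteristic equation s² + 9.8s + 8.6K_p = 0 gives ζ = 9.8/(2√(8.6K_p)).
Setting ζ = 0.2662: √(8.6K_p) = 9.8/(2·0.2662) = 18.41, so K_p = 338.9/8.6 = 39.4.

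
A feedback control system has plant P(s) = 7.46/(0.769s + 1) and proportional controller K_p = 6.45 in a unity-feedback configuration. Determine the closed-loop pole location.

s = -63.87

Closed loop: T(s) = K_p·P/(1+K_p·P) = 48.12/(0.769s + 1 + 48.12), with pole at s = −(1 + 48.12)/0.769 = −63.87.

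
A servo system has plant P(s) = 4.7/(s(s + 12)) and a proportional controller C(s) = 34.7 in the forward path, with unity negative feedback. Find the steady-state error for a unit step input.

0

The open loop C(s)P(s) has a pole at the origin (type 1), so the static position error constant is infinite and e_ss = 1/(1+∞) = 0.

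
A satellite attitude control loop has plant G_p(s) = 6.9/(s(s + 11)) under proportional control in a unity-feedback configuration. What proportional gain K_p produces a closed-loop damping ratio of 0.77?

Closed-loop characteristic equation: s² + 11s + K_p·6.9 = 0.
So ω_n = √(6.9K_p) and 2ζω_n = 11, giving ζ = 11/(2√(6.9K_p)).
Setting ζ = 0.77: √(6.9K_p) = 11/(2·0.77) = 7.143, so K_p = 51.02/6.9 = 7.39.

K_p = 7.39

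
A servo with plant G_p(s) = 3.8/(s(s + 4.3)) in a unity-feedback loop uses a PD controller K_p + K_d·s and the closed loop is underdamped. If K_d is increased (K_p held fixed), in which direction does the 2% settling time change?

decrease

Characteristic equation s² + (4.3 + 3.8K_d)s + 3.8K_p = 0: raising K_d increases ζω_n = (4.3+3.8K_d)/2 while the loop stays underdamped, so T_s ≈ 4/(ζω_n) decreases.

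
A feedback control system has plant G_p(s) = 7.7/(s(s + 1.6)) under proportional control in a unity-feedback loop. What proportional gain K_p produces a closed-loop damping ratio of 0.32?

K_p = 0.812

Closed-loop characteristic equation: s² + 1.6s + K_p·7.7 = 0.
So ω_n = √(7.7K_p) and 2ζω_n = 1.6, giving ζ = 1.6/(2√(7.7K_p)).
Setting ζ = 0.32: √(7.7K_p) = 1.6/(2·0.32) = 2.5, so K_p = 6.25/7.7 = 0.812.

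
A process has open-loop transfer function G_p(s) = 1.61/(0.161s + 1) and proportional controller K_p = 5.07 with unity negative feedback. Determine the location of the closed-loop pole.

Closed loop: T(s) = K_p·G_p/(1+K_p·G_p) = 8.163/(0.161s + 1 + 8.163), with pole at s = −(1 + 8.163)/0.161 = −56.91.

s = -56.91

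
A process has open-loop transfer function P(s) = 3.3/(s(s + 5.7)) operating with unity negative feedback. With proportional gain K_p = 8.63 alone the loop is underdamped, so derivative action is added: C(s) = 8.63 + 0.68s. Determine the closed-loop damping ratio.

ζ = 0.744

Forward path: (8.63 + 0.68s)·3.3/(s(s+5.7)). The closed-loop characteristic equation is s² + (5.7 + 3.3·0.68)s + 3.3·8.63 = 0.
That is s² + 7.944s + 28.48 = 0, so ω_n = 5.337 rad/s and ζ = 7.944/(2·5.337) = 0.7443.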